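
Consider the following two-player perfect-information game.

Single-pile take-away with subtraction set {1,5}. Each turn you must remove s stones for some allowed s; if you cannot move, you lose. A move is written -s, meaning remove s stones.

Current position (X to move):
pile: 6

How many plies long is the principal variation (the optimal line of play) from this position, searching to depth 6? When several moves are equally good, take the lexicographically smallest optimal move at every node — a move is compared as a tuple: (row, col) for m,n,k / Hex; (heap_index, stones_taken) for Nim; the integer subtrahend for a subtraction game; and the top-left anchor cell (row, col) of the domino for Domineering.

p1 X@[6]: -1[5]-1* -5[1]-1
p2 O@[5]: -1[4]+1* -5[0]+1
p3 X@[4]: -1[3]-1*
p4 O@[3]: -1[2]+1*
p5 X@[2]: -1[1]-1*
p6 O@[1]: -1[0]+1*
p7 X@[0] terminal -1; root [6] d6

PV length from [6]: 6 plies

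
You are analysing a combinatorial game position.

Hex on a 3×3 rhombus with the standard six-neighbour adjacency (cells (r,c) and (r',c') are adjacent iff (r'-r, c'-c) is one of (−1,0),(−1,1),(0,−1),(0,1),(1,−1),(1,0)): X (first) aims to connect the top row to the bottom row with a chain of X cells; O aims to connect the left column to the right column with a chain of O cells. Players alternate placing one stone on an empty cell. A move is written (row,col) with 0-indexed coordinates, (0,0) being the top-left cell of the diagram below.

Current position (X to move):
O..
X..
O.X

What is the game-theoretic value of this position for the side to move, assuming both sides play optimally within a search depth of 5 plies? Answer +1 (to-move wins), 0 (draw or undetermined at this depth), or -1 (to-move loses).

ply 1, X at O../X../O.X | (0,1)=-1→OX./X../O.X; (0,2)=-1→O.X/X../O.X; (1,1)=+1→O../XX./O.X*; (1,2)=-1→O../X.X/O.X; (2,1)=-1→O../X../OXX
ply 2, O at O../XX./O.X | (0,1)=-1→OO./XX./O.X*; (0,2)=-1→O.O/XX./O.X; (1,2)=-1→O../XXO/O.X; (2,1)=-1→O../XX./OOX
ply 3, X at OO./XX./O.X | (0,2)=+1→OOX/XX./O.X*; (1,2)=-1→OO./XXX/O.X; (2,1)=-1→OO./XX./OXX
ply 4, O at OOX/XX./O.X | (1,2)=-1→OOX/XXO/O.X*; (2,1)=-1→OOX/XX./OOX
ply 5, X at OOX/XXO/O.X | (2,1)=+1→OOX/XXO/OXX*
ply 6: OOX/XXO/OXX is terminal -1 (O); from O../X../O.X depth 5

value(O../X../O.X, X) = +1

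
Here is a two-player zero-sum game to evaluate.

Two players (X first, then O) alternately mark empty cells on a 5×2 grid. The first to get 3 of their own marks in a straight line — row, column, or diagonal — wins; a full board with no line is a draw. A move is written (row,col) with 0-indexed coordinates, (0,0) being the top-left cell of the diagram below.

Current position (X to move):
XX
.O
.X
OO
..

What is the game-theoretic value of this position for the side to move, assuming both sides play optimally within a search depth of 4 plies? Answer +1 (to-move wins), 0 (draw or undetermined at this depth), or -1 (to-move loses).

p1 X@[XX/.O/.X/OO/..]: (1,0)[XX/XO/.X/OO/..]+0* (2,0)[XX/.O/XX/OO/..]+0 (4,0)[XX/.O/.X/OO/X.]+0 (4,1)[XX/.O/.X/OO/.X]-1
p2 O@[XX/XO/.X/OO/..]: (2,0)[XX/XO/OX/OO/..]+0* (4,0)[XX/XO/.X/OO/O.]-1 (4,1)[XX/XO/.X/OO/.O]-1
p3 X@[XX/XO/OX/OO/..]: (4,0)[XX/XO/OX/OO/X.]+0* (4,1)[XX/XO/OX/OO/.X]-1
p4 O@[XX/XO/OX/OO/X.]: (4,1)[XX/XO/OX/OO/XO]+0*
p5 X@[XX/XO/OX/OO/XO] terminal +0; root [XX/.O/.X/OO/..] d4

value(XX/.O/.X/OO/.., X) = 0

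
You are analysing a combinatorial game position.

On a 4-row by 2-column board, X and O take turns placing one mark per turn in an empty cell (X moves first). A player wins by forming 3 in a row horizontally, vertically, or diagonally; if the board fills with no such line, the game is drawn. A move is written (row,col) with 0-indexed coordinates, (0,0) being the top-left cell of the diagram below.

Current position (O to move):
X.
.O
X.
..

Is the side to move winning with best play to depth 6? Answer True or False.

O winning at [X./.O/X./..]: False

[X./.O/X./..] O move#1: (0,1):-1/XO/.O/X./.., (1,0):+0/X./OO/X./..*, (2,1):-1/X./.O/XO/.., (3,0):-1/X./.O/X./O., (3,1):-1/X./.O/X./.O
[X./OO/X./..] X move#2: (0,1):+0/XX/OO/X./..*, (2,1):+0/X./OO/XX/.., (3,0):-1/X./OO/X./X., (3,1):+0/X./OO/X./.X
[XX/OO/X./..] O move#3: (2,1):+0/XX/OO/XO/..*, (3,0):+0/XX/OO/X./O., (3,1):+0/XX/OO/X./.O
[XX/OO/XO/..] X move#4: (3,0):-1/XX/OO/XO/X., (3,1):+0/XX/OO/XO/.X*
[XX/OO/XO/.X] O move#5: (3,0):+0/XX/OO/XO/OX*
[XX/OO/XO/OX] end (terminal +0, X#6); searched X./.O/X./.. to 6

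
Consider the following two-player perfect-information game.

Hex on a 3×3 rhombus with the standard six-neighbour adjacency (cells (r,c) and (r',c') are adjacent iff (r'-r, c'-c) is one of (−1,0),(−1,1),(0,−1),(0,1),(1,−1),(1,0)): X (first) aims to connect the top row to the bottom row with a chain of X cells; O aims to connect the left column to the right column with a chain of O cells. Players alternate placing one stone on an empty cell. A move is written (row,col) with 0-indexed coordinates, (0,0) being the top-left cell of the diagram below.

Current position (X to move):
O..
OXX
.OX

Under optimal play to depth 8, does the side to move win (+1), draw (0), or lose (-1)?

[O../OXX/.OX] X move#1: (0,1):+1/OX./OXX/.OX*, (0,2):+1/O.X/OXX/.OX, (2,0):+1/O../OXX/XOX
[OX./OXX/.OX] end (terminal -1, O#2); searched O../OXX/.OX to 8

value(O../OXX/.OX, X) = +1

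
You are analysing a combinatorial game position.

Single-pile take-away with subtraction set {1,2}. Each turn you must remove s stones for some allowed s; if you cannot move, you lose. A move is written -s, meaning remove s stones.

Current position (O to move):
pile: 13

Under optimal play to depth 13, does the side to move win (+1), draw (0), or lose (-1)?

[13] O move#1: -1:+1/12*, -2:-1/11
[12] X move#2: -1:-1/11*, -2:-1/10
[11] O move#3: -1:-1/10, -2:+1/9*
[9] X move#4: -1:-1/8*, -2:-1/7
[8] O move#5: -1:-1/7, -2:+1/6*
[6] X move#6: -1:-1/5*, -2:-1/4
[5] O move#7: -1:-1/4, -2:+1/3*
[3] X move#8: -1:-1/2*, -2:-1/1
[2] O move#9: -1:-1/1, -2:+1/0*
[0] end (terminal -1, X#10); searched 13 to 13

value(13, O) = +1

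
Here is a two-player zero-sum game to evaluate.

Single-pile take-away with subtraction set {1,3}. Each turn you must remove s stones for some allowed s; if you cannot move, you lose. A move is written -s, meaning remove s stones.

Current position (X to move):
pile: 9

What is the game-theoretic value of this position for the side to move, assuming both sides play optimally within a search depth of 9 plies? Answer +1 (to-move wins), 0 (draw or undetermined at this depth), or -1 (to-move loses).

value(9, X) = +1

[9] X move#1: -1:+1/8*, -3:+1/6
[8] O move#2: -1:-1/7*, -3:-1/5
[7] X move#3: -1:+1/6*, -3:+1/4
[6] O move#4: -1:-1/5*, -3:-1/3
[5] X move#5: -1:+1/4*, -3:+1/2
[4] O move#6: -1:-1/3*, -3:-1/1
[3] X move#7: -1:+1/2*, -3:+1/0
[2] O move#8: -1:-1/1*
[1] X move#9: -1:+1/0*
[0] end (terminal -1, O#10); searched 9 to 9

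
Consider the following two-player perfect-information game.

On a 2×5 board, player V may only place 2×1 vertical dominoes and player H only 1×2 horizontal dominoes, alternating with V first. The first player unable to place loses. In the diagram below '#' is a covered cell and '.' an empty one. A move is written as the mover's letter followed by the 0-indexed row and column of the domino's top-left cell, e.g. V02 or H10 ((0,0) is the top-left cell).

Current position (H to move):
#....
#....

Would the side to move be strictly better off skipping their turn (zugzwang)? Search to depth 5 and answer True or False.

zugzwang(#..../#...., H) = False

[#..../#....] H move#1: H01:-1/###../#...., H02:+1/#.##./#....*, H03:-1/#..##/#...., H11:-1/#..../###.., H12:+1/#..../#.##., H13:-1/#..../#..##
[#.##./#....] V move#2: V01:-1/####./##...*, V04:-1/#.###/#...#
[####./##...] H move#3: H12:-1/####./####., H13:+1/####./##.##*
[####./##.##] end (terminal -1, V#4); searched #..../#.... to 5
if H skipped the turn, V would face:
~ [#..../#....] V move#1: V01:-1/##.../##...*, V02:-1/#.#../#.#.., V03:-1/#..#./#..#., V04:-1/#...#/#...#
~ [##.../##...] H move#2: H02:+1/####./##...*, H03:+1/##.##/##..., H12:+1/##.../####., H13:+1/##.../##.##
~ [####./##...] V move#3: V04:-1/#####/##..#*
~ [#####/##..#] H move#4: H12:+1/#####/#####*
~ [#####/#####] end (terminal -1, V#5); searched #..../#.... to 5
compare (H): move=+1 vs pass=+1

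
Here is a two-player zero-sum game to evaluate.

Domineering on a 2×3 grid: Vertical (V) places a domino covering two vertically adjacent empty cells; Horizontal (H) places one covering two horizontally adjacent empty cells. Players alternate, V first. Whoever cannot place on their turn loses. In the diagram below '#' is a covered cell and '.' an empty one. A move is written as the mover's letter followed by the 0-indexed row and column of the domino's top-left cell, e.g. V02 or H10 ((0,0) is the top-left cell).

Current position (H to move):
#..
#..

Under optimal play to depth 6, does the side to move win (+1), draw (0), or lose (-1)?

ply 1, H at #../#.. | H01=+1→###/#..*; H11=+1→#../###
ply 2: ###/#.. is terminal -1 (V); from #../#.. depth 6

value(#../#.., H) = +1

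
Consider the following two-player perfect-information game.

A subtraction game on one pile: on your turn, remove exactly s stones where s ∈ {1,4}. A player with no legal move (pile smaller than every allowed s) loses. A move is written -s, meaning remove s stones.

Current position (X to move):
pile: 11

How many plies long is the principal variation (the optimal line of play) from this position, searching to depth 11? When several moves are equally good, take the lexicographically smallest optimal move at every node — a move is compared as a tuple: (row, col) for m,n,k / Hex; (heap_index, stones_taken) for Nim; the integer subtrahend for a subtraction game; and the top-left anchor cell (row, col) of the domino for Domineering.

[11] X move#1: -1:+1/10*, -4:+1/7
[10] O move#2: -1:-1/9*, -4:-1/6
[9] X move#3: -1:-1/8, -4:+1/5*
[5] O move#4: -1:-1/4*, -4:-1/1
[4] X move#5: -1:-1/3, -4:+1/0*
[0] end (terminal -1, O#6); searched 11 to 11

PV length from [11]: 5 plies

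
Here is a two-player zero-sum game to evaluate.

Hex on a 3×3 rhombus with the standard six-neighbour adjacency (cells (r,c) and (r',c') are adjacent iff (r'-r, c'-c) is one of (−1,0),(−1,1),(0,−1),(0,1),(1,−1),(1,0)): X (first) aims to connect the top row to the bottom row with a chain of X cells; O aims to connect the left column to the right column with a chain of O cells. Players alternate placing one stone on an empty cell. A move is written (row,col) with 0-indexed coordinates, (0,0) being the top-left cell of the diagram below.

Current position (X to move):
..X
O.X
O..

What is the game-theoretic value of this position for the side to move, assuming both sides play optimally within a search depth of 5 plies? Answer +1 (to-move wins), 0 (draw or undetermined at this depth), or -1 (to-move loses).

[..X/O.X/O..] X move#1: (0,0):+1/X.X/O.X/O..*, (0,1):+1/.XX/O.X/O.., (1,1):+1/..X/OXX/O.., (2,1):+1/..X/O.X/OX., (2,2):+1/..X/O.X/O.X
[X.X/O.X/O..] O move#2: (0,1):-1/XOX/O.X/O..*, (1,1):-1/X.X/OOX/O.., (2,1):-1/X.X/O.X/OO., (2,2):-1/X.X/O.X/O.O
[XOX/O.X/O..] X move#3: (1,1):+1/XOX/OXX/O..*, (2,1):+1/XOX/O.X/OX., (2,2):+1/XOX/O.X/O.X
[XOX/OXX/O..] O move#4: (2,1):-1/XOX/OXX/OO.*, (2,2):-1/XOX/OXX/O.O
[XOX/OXX/OO.] X move#5: (2,2):+1/XOX/OXX/OOX*
[XOX/OXX/OOX] end (terminal -1, O#6); searched ..X/O.X/O.. to 5

value(..X/O.X/O.., X) = +1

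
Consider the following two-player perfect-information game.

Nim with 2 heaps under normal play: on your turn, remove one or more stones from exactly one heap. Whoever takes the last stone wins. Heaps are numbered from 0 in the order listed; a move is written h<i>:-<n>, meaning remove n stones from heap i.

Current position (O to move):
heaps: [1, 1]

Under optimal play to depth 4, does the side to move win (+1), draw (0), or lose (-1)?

p1 O@[(1,1)]: h0:-1[(0,1)]-1* h1:-1[(1,0)]-1
p2 X@[(0,1)]: h1:-1[(0,0)]+1*
p3 O@[(0,0)] terminal -1; root [(1,1)] d4

value((1,1), O) = -1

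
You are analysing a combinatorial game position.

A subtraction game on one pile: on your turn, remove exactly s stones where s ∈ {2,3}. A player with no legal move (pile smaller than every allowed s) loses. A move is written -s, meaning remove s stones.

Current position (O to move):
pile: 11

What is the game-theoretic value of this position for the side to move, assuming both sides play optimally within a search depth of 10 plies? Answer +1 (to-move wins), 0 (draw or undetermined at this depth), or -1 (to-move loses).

value(11, O) = -1

[11] O move#1: -2:-1/9*, -3:-1/8
[9] X move#2: -2:-1/7, -3:+1/6*
[6] O move#3: -2:-1/4*, -3:-1/3
[4] X move#4: -2:-1/2, -3:+1/1*
[1] end (terminal -1, O#5); searched 11 to 10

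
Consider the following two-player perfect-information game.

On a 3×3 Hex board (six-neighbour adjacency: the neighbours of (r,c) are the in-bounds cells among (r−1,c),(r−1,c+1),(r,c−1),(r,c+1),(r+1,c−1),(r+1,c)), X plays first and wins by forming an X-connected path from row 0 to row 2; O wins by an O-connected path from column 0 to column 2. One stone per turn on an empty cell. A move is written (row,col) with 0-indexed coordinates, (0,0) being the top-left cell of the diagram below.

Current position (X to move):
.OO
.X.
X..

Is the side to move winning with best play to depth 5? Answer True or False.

ply 1, X at .OO/.X./X.. | (0,0)=-1→XOO/.X./X..*; (1,0)=-1→.OO/XX./X..; (1,2)=-1→.OO/.XX/X..; (2,1)=-1→.OO/.X./XX.; (2,2)=-1→.OO/.X./X.X
ply 2, O at XOO/.X./X.. | (1,0)=+1→XOO/OX./X..*; (1,2)=-1→XOO/.XO/X..; (2,1)=-1→XOO/.X./XO.; (2,2)=-1→XOO/.X./X.O
ply 3: XOO/OX./X.. is terminal -1 (X); from .OO/.X./X.. depth 5

X winning at [.OO/.X./X..]: False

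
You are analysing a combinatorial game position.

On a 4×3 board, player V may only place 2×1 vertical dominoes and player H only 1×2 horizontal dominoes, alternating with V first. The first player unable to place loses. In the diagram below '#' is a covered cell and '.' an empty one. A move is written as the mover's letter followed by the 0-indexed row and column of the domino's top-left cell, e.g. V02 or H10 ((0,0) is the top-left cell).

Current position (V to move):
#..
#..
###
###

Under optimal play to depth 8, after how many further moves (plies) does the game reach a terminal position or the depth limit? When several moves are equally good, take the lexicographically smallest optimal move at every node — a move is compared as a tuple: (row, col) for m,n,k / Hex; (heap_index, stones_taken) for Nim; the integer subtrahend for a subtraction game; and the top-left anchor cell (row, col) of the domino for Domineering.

PV length from [#../#../###/###]: 1 ply

[#../#../###/###] V move#1: V01:+1/##./##./###/###*, V02:+1/#.#/#.#/###/###
[##./##./###/###] end (terminal -1, H#2); searched #../#../###/### to 8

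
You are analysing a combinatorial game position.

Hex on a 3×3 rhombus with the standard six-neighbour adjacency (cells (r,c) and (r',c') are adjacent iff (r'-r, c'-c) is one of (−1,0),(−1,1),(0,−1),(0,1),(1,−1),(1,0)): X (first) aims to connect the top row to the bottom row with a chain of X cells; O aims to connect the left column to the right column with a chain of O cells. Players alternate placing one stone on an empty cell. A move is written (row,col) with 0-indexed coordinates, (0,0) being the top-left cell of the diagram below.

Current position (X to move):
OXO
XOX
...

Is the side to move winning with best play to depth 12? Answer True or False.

ply 1, X at OXO/XOX/... | (2,0)=+1→OXO/XOX/X..*; (2,1)=-1→OXO/XOX/.X.; (2,2)=-1→OXO/XOX/..X
ply 2: OXO/XOX/X.. is terminal -1 (O); from OXO/XOX/... depth 12

X winning at [OXO/XOX/...]: True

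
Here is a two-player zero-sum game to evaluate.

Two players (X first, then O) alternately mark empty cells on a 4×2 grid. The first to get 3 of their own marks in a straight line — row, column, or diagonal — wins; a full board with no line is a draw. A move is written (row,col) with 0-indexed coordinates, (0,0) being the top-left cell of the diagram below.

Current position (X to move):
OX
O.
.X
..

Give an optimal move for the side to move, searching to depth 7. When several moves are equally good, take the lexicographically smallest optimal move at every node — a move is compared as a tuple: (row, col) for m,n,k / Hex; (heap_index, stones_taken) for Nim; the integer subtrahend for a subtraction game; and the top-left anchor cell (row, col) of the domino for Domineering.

X's best at [OX/O./.X/..]: (1,1)

p1 X@[OX/O./.X/..]: (1,1)[OX/OX/.X/..]+1* (2,0)[OX/O./XX/..]+0 (3,0)[OX/O./.X/X.]-1 (3,1)[OX/O./.X/.X]-1
p2 O@[OX/OX/.X/..] terminal -1; root [OX/O./.X/..] d7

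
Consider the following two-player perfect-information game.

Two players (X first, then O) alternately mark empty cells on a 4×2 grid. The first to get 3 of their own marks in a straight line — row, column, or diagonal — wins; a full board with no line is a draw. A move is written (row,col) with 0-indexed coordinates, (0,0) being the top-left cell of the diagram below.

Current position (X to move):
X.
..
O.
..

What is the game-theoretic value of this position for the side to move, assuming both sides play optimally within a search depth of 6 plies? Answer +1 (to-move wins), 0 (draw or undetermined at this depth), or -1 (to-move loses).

p1 X@[X./../O./..]: (0,1)[XX/../O./..]+0* (1,0)[X./X./O./..]+0 (1,1)[X./.X/O./..]+0 (2,1)[X./../OX/..]+0 (3,0)[X./../O./X.]+0 (3,1)[X./../O./.X]+0
p2 O@[XX/../O./..]: (1,0)[XX/O./O./..]+0* (1,1)[XX/.O/O./..]+0 (2,1)[XX/../OO/..]+0 (3,0)[XX/../O./O.]+0 (3,1)[XX/../O./.O]+0
p3 X@[XX/O./O./..]: (1,1)[XX/OX/O./..]-1 (2,1)[XX/O./OX/..]-1 (3,0)[XX/O./O./X.]+0* (3,1)[XX/O./O./.X]-1
p4 O@[XX/O./O./X.]: (1,1)[XX/OO/O./X.]+0* (2,1)[XX/O./OO/X.]+0 (3,1)[XX/O./O./XO]+0
p5 X@[XX/OO/O./X.]: (2,1)[XX/OO/OX/X.]+0* (3,1)[XX/OO/O./XX]+0
p6 O@[XX/OO/OX/X.]: (3,1)[XX/OO/OX/XO]+0*
p7 X@[XX/OO/OX/XO] terminal +0; root [X./../O./..] d6

value(X./../O./.., X) = 0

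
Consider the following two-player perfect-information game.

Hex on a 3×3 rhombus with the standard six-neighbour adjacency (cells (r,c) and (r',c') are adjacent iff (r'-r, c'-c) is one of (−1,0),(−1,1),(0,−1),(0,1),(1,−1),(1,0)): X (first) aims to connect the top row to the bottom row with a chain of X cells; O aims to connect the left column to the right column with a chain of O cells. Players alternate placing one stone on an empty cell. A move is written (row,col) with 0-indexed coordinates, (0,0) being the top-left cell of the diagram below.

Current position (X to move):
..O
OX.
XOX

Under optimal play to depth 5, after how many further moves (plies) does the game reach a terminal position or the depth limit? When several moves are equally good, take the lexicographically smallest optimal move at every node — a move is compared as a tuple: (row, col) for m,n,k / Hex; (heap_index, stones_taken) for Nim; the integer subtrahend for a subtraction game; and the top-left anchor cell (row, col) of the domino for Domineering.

p1 X@[..O/OX./XOX]: (0,0)[X.O/OX./XOX]-1 (0,1)[.XO/OX./XOX]+1* (1,2)[..O/OXX/XOX]-1
p2 O@[.XO/OX./XOX] terminal -1; root [..O/OX./XOX] d5

PV length from [..O/OX./XOX]: 1 ply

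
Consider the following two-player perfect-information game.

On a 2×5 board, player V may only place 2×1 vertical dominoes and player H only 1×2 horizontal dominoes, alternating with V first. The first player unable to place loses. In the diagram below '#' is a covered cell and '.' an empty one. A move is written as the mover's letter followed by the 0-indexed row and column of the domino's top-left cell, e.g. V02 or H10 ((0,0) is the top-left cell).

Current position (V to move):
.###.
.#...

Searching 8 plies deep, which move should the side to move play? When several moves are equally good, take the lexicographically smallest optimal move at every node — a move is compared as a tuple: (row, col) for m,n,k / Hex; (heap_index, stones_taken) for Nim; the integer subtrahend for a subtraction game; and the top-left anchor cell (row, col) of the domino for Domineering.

[.###./.#...] V move#1: V00:-1/####./##..., V04:+1/.####/.#..#*
[.####/.#..#] H move#2: H12:-1/.####/.####*
[.####/.####] V move#3: V00:+1/#####/#####*
[#####/#####] end (terminal -1, H#4); searched .###./.#... to 8

V's best at [.###./.#...]: V04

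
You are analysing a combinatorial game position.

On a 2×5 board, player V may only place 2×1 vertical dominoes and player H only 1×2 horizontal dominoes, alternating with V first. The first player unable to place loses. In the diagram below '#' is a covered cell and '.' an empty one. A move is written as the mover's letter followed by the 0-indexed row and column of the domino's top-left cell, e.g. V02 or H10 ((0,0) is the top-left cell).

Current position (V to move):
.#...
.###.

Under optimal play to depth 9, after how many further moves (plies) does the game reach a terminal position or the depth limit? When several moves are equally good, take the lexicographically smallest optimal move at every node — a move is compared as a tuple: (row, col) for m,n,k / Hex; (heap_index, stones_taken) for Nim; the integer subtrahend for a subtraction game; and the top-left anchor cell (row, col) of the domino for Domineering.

p1 V@[.#.../.###.]: V00[##.../####.]-1 V04[.#..#/.####]+1*
p2 H@[.#..#/.####]: H02[.####/.####]-1*
p3 V@[.####/.####]: V00[#####/#####]+1*
p4 H@[#####/#####] terminal -1; root [.#.../.###.] d9

PV length from [.#.../.###.]: 3 plies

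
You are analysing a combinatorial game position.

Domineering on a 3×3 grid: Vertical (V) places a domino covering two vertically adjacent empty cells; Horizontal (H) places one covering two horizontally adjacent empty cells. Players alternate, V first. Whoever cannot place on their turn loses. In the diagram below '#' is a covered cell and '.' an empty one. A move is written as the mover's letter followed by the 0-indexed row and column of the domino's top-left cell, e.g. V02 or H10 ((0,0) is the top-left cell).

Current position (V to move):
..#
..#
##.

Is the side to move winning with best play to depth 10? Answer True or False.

V winning at [..#/..#/##.]: True

ply 1, V at ..#/..#/##. | V00=+1→#.#/#.#/##.*; V01=+1→.##/.##/##.
ply 2: #.#/#.#/##. is terminal -1 (H); from ..#/..#/##. depth 10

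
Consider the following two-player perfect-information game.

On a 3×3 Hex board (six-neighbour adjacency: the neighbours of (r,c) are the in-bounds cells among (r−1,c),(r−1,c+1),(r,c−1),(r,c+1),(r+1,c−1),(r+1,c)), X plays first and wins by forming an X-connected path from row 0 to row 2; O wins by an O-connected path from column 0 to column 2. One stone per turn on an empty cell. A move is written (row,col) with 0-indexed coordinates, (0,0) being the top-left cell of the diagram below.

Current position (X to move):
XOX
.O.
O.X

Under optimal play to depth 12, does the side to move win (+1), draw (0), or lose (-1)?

ply 1, X at XOX/.O./O.X | (1,0)=-1→XOX/XO./O.X; (1,2)=+1→XOX/.OX/O.X*; (2,1)=-1→XOX/.O./OXX
ply 2: XOX/.OX/O.X is terminal -1 (O); from XOX/.O./O.X depth 12

value(XOX/.O./O.X, X) = +1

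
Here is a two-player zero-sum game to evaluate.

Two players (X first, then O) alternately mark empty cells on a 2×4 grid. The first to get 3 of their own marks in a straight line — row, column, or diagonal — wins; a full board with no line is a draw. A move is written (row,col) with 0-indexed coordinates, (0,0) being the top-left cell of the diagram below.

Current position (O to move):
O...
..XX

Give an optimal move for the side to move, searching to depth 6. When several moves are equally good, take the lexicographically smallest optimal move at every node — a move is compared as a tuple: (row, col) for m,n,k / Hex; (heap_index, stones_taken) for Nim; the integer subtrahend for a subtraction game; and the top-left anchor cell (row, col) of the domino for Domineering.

p1 O@[O.../..XX]: (0,1)[OO../..XX]-1 (0,2)[O.O./..XX]-1 (0,3)[O..O/..XX]-1 (1,0)[O.../O.XX]-1 (1,1)[O.../.OXX]+0*
p2 X@[O.../.OXX]: (0,1)[OX../.OXX]+0* (0,2)[O.X./.OXX]+0 (0,3)[O..X/.OXX]+0 (1,0)[O.../XOXX]+0
p3 O@[OX../.OXX]: (0,2)[OXO./.OXX]+0* (0,3)[OX.O/.OXX]+0 (1,0)[OX../OOXX]+0
p4 X@[OXO./.OXX]: (0,3)[OXOX/.OXX]+0* (1,0)[OXO./XOXX]+0
p5 O@[OXOX/.OXX]: (1,0)[OXOX/OOXX]+0*
p6 X@[OXOX/OOXX] terminal +0; root [O.../..XX] d6

O's best at [O.../..XX]: (1,1)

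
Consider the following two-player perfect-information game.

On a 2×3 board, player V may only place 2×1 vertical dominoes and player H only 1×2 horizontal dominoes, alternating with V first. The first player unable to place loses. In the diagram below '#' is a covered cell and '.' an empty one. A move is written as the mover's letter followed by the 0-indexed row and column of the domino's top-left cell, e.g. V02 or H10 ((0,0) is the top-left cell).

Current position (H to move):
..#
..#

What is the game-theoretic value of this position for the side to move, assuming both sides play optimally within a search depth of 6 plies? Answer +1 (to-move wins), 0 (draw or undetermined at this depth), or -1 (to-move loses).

p1 H@[..#/..#]: H00[###/..#]+1* H10[..#/###]+1
p2 V@[###/..#] terminal -1; root [..#/..#] d6

value(..#/..#, H) = +1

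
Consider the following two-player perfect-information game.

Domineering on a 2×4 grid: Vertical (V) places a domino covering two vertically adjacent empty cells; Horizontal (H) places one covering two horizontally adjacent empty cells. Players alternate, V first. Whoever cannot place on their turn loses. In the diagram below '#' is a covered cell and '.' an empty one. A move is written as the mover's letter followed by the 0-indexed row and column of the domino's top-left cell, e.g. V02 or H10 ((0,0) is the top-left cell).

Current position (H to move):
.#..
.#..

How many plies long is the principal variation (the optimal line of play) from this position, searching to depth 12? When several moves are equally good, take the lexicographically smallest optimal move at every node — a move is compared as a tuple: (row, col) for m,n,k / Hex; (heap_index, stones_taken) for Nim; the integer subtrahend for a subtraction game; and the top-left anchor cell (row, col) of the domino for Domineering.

PV length from [.#../.#..]: 3 plies

p1 H@[.#../.#..]: H02[.###/.#..]+1* H12[.#../.###]+1
p2 V@[.###/.#..]: V00[####/##..]-1*
p3 H@[####/##..]: H12[####/####]+1*
p4 V@[####/####] terminal -1; root [.#../.#..] d12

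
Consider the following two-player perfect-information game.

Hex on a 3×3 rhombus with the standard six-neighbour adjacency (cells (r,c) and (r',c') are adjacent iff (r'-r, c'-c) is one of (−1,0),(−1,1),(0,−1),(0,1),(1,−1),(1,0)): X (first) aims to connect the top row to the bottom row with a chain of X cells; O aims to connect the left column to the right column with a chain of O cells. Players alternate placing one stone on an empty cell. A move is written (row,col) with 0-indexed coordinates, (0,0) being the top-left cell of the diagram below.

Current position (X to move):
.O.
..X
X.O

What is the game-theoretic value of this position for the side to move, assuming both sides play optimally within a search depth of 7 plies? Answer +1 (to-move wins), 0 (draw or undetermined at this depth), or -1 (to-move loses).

value(.O./..X/X.O, X) = +1

[.O./..X/X.O] X move#1: (0,0):+1/XO./..X/X.O*, (0,2):+1/.OX/..X/X.O, (1,0):+1/.O./X.X/X.O, (1,1):-1/.O./.XX/X.O, (2,1):-1/.O./..X/XXO
[XO./..X/X.O] O move#2: (0,2):-1/XOO/..X/X.O*, (1,0):-1/XO./O.X/X.O, (1,1):-1/XO./.OX/X.O, (2,1):-1/XO./..X/XOO
[XOO/..X/X.O] X move#3: (1,0):+1/XOO/X.X/X.O*, (1,1):-1/XOO/.XX/X.O, (2,1):-1/XOO/..X/XXO
[XOO/X.X/X.O] end (terminal -1, O#4); searched .O./..X/X.O to 7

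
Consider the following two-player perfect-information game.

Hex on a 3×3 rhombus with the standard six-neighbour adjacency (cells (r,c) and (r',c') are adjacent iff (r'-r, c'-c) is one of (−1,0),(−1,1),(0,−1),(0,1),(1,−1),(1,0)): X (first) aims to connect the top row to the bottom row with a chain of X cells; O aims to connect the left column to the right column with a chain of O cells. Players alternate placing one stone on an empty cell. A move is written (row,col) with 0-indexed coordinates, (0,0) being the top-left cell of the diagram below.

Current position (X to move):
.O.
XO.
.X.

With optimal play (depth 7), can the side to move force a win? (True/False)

X winning at [.O./XO./.X.]: False

p1 X@[.O./XO./.X.]: (0,0)[XO./XO./.X.]-1* (0,2)[.OX/XO./.X.]-1 (1,2)[.O./XOX/.X.]-1 (2,0)[.O./XO./XX.]-1 (2,2)[.O./XO./.XX]-1
p2 O@[XO./XO./.X.]: (0,2)[XOO/XO./.X.]-1 (1,2)[XO./XOO/.X.]-1 (2,0)[XO./XO./OX.]+1* (2,2)[XO./XO./.XO]-1
p3 X@[XO./XO./OX.]: (0,2)[XOX/XO./OX.]-1* (1,2)[XO./XOX/OX.]-1 (2,2)[XO./XO./OXX]-1
p4 O@[XOX/XO./OX.]: (1,2)[XOX/XOO/OX.]+1* (2,2)[XOX/XO./OXO]-1
p5 X@[XOX/XOO/OX.] terminal -1; root [.O./XO./.X.] d7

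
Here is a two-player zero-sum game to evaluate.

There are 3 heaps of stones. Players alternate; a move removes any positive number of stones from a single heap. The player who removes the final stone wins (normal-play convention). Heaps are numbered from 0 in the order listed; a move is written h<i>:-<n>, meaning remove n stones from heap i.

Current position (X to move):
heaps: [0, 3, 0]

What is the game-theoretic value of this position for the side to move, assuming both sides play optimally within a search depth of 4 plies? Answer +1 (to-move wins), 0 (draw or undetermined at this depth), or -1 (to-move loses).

[(0,3,0)] X move#1: h1:-1:-1/(0,2,0), h1:-2:-1/(0,1,0), h1:-3:+1/(0,0,0)*
[(0,0,0)] end (terminal -1, O#2); searched (0,3,0) to 4

value((0,3,0), X) = +1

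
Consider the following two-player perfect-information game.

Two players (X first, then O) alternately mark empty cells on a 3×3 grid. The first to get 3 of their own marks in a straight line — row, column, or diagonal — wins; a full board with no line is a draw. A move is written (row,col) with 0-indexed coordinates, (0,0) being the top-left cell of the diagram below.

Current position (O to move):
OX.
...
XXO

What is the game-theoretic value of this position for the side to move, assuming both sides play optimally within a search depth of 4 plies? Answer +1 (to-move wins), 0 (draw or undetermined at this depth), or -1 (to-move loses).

value(OX./.../XXO, O) = +1

ply 1, O at OX./.../XXO | (0,2)=-1→OXO/.../XXO; (1,0)=-1→OX./O../XXO; (1,1)=+1→OX./.O./XXO*; (1,2)=-1→OX./..O/XXO
ply 2: OX./.O./XXO is terminal -1 (X); from OX./.../XXO depth 4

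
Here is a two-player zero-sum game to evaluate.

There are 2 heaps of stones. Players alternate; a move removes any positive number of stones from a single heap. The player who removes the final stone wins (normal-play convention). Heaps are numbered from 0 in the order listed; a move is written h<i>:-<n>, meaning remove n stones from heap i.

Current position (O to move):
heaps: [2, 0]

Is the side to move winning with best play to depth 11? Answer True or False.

ply 1, O at (2,0) | h0:-1=-1→(1,0); h0:-2=+1→(0,0)*
ply 2: (0,0) is terminal -1 (X); from (2,0) depth 11

O winning at [(2,0)]: True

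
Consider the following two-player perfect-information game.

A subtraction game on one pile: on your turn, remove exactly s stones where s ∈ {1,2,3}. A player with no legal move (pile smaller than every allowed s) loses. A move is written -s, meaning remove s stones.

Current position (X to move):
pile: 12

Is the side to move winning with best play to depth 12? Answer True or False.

[12] X move#1: -1:-1/11*, -2:-1/10, -3:-1/9
[11] O move#2: -1:-1/10, -2:-1/9, -3:+1/8*
[8] X move#3: -1:-1/7*, -2:-1/6, -3:-1/5
[7] O move#4: -1:-1/6, -2:-1/5, -3:+1/4*
[4] X move#5: -1:-1/3*, -2:-1/2, -3:-1/1
[3] O move#6: -1:-1/2, -2:-1/1, -3:+1/0*
[0] end (terminal -1, X#7); searched 12 to 12

X winning at [12]: False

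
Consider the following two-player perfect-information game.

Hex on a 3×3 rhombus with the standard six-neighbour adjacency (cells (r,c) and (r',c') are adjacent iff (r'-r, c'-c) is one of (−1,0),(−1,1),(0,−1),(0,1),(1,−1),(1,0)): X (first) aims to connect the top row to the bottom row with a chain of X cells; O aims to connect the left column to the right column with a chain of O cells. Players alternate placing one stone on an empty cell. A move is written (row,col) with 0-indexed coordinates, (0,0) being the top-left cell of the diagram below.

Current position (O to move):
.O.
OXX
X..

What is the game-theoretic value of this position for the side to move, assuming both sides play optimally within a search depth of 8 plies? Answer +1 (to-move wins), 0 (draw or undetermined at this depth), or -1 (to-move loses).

ply 1, O at .O./OXX/X.. | (0,0)=-1→OO./OXX/X..; (0,2)=+1→.OO/OXX/X..*; (2,1)=-1→.O./OXX/XO.; (2,2)=-1→.O./OXX/X.O
ply 2: .OO/OXX/X.. is terminal -1 (X); from .O./OXX/X.. depth 8

value(.O./OXX/X.., O) = +1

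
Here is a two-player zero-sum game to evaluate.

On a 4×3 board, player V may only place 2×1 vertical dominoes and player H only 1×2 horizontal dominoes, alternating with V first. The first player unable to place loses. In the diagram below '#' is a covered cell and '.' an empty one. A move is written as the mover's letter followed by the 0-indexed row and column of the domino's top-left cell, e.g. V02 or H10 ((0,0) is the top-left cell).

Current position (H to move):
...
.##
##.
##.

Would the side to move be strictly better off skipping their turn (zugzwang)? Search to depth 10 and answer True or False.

zugzwang(.../.##/##./##., H) = False

[.../.##/##./##.] H move#1: H00:-1/##./.##/##./##.*, H01:-1/.##/.##/##./##.
[##./.##/##./##.] V move#2: V22:+1/##./.##/###/###*
[##./.##/###/###] end (terminal -1, H#3); searched .../.##/##./##. to 10
pass branch (V moves first from the same position):
  | [.../.##/##./##.] V move#1: V00:+1/#../###/##./##.*, V22:-1/.../.##/###/###
  | [#../###/##./##.] H move#2: H01:-1/###/###/##./##.*
  | [###/###/##./##.] V move#3: V22:+1/###/###/###/###*
  | [###/###/###/###] end (terminal -1, H#4); searched .../.##/##./##. to 10
H moving scores -1; H passing scores -1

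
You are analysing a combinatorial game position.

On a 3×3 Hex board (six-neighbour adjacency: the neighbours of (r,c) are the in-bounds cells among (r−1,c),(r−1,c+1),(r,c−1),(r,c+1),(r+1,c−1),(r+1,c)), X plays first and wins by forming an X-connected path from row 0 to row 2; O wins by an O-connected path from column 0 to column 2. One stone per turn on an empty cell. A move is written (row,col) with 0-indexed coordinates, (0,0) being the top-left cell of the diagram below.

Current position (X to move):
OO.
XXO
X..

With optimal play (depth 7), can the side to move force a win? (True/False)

X winning at [OO./XXO/X..]: True

p1 X@[OO./XXO/X..]: (0,2)[OOX/XXO/X..]+1* (2,1)[OO./XXO/XX.]-1 (2,2)[OO./XXO/X.X]-1
p2 O@[OOX/XXO/X..] terminal -1; root [OO./XXO/X..] d7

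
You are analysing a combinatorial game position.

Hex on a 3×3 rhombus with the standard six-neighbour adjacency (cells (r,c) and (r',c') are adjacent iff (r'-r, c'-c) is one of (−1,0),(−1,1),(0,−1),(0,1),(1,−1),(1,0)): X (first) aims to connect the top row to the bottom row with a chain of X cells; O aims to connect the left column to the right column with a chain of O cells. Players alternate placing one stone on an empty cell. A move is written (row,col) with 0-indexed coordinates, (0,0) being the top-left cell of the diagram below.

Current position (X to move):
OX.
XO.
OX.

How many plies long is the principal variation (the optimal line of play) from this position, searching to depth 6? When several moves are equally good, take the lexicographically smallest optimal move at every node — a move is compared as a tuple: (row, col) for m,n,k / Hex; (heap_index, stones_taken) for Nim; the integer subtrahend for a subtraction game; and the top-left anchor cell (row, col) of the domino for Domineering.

ply 1, X at OX./XO./OX. | (0,2)=-1→OXX/XO./OX.*; (1,2)=-1→OX./XOX/OX.; (2,2)=-1→OX./XO./OXX
ply 2, O at OXX/XO./OX. | (1,2)=+1→OXX/XOO/OX.*; (2,2)=-1→OXX/XO./OXO
ply 3: OXX/XOO/OX. is terminal -1 (X); from OX./XO./OX. depth 6

PV length from [OX./XO./OX.]: 2 plies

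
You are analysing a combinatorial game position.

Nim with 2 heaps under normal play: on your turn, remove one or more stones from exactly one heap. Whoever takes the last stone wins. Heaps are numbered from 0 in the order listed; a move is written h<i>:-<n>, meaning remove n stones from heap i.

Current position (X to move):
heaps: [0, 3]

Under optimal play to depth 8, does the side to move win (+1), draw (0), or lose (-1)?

value((0,3), X) = +1

[(0,3)] X move#1: h1:-1:-1/(0,2), h1:-2:-1/(0,1), h1:-3:+1/(0,0)*
[(0,0)] end (terminal -1, O#2); searched (0,3) to 8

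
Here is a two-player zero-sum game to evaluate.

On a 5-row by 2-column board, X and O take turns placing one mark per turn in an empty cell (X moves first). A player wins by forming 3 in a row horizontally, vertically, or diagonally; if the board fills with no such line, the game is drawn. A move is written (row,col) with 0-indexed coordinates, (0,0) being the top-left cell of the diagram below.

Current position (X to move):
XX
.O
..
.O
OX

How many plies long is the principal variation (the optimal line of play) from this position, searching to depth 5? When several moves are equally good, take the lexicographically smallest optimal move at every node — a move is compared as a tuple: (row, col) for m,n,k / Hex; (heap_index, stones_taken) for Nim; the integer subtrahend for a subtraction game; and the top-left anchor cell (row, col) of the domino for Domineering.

p1 X@[XX/.O/../.O/OX]: (1,0)[XX/XO/../.O/OX]-1 (2,0)[XX/.O/X./.O/OX]-1 (2,1)[XX/.O/.X/.O/OX]+0* (3,0)[XX/.O/../XO/OX]-1
p2 O@[XX/.O/.X/.O/OX]: (1,0)[XX/OO/.X/.O/OX]+0* (2,0)[XX/.O/OX/.O/OX]+0 (3,0)[XX/.O/.X/OO/OX]+0
p3 X@[XX/OO/.X/.O/OX]: (2,0)[XX/OO/XX/.O/OX]+0* (3,0)[XX/OO/.X/XO/OX]+0
p4 O@[XX/OO/XX/.O/OX]: (3,0)[XX/OO/XX/OO/OX]+0*
p5 X@[XX/OO/XX/OO/OX] terminal +0; root [XX/.O/../.O/OX] d5

PV length from [XX/.O/../.O/OX]: 4 plies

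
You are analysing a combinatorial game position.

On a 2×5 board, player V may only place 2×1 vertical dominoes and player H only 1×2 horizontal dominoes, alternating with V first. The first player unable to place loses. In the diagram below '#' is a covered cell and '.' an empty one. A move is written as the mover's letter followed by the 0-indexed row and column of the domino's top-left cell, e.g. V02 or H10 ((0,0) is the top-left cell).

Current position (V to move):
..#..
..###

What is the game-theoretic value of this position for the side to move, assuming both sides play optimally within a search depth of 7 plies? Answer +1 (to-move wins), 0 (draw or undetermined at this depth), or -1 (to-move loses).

ply 1, V at ..#../..### | V00=+1→#.#../#.###*; V01=+1→.##../.####
ply 2, H at #.#../#.### | H03=-1→#.###/#.###*
ply 3, V at #.###/#.### | V01=+1→#####/#####*
ply 4: #####/##### is terminal -1 (H); from ..#../..### depth 7

value(..#../..###, V) = +1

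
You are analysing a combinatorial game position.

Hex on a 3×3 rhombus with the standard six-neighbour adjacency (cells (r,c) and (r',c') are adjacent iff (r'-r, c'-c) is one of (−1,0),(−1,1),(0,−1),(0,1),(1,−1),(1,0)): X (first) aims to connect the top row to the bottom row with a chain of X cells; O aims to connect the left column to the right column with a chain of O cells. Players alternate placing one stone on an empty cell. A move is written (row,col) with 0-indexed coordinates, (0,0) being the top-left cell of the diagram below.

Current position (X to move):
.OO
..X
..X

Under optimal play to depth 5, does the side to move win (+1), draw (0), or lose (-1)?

ply 1, X at .OO/..X/..X | (0,0)=-1→XOO/..X/..X*; (1,0)=-1→.OO/X.X/..X; (1,1)=-1→.OO/.XX/..X; (2,0)=-1→.OO/..X/X.X; (2,1)=-1→.OO/..X/.XX
ply 2, O at XOO/..X/..X | (1,0)=+1→XOO/O.X/..X*; (1,1)=+1→XOO/.OX/..X; (2,0)=+1→XOO/..X/O.X; (2,1)=-1→XOO/..X/.OX
ply 3: XOO/O.X/..X is terminal -1 (X); from .OO/..X/..X depth 5

value(.OO/..X/..X, X) = -1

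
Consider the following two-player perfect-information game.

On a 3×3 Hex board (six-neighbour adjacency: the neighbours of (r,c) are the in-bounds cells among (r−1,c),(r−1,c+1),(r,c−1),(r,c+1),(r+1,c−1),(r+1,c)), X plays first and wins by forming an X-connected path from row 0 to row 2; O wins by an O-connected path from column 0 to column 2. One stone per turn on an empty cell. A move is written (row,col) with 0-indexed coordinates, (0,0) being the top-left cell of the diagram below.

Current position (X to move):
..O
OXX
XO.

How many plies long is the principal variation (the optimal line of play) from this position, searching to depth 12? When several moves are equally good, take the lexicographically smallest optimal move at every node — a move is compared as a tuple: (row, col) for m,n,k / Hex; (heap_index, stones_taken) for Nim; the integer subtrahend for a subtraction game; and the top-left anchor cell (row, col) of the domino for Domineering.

ply 1, X at ..O/OXX/XO. | (0,0)=-1→X.O/OXX/XO.; (0,1)=+1→.XO/OXX/XO.*; (2,2)=-1→..O/OXX/XOX
ply 2: .XO/OXX/XO. is terminal -1 (O); from ..O/OXX/XO. depth 12

PV length from [..O/OXX/XO.]: 1 ply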